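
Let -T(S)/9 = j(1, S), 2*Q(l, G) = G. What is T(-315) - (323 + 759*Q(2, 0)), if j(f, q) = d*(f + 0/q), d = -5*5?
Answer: -98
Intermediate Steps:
d = -25
j(f, q) = -25*f (j(f, q) = -25*(f + 0/q) = -25*(f + 0) = -25*f)
Q(l, G) = G/2
T(S) = 225 (T(S) = -(-225) = -9*(-25) = 225)
T(-315) - (323 + 759*Q(2, 0)) = 225 - (323 + 759*((½)*0)) = 225 - (323 + 759*0) = 225 - (323 + 0) = 225 - 1*323 = 225 - 323 = -98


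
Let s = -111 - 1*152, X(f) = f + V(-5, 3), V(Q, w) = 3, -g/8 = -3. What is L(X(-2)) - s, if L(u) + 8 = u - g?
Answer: 232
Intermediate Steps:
g = 24 (g = -8*(-3) = 24)
X(f) = 3 + f (X(f) = f + 3 = 3 + f)
L(u) = -32 + u (L(u) = -8 + (u - 1*24) = -8 + (u - 24) = -8 + (-24 + u) = -32 + u)
s = -263 (s = -111 - 152 = -263)
L(X(-2)) - s = (-32 + (3 - 2)) - 1*(-263) = (-32 + 1) + 263 = -31 + 263 = 232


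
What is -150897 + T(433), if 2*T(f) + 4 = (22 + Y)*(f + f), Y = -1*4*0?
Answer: -141373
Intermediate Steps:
Y = 0 (Y = -4*0 = 0)
T(f) = -2 + 22*f (T(f) = -2 + ((22 + 0)*(f + f))/2 = -2 + (22*(2*f))/2 = -2 + (44*f)/2 = -2 + 22*f)
-150897 + T(433) = -150897 + (-2 + 22*433) = -150897 + (-2 + 9526) = -150897 + 9524 = -141373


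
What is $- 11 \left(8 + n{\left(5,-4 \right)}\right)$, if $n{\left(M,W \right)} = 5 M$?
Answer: $-363$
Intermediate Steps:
$- 11 \left(8 + n{\left(5,-4 \right)}\right) = - 11 \left(8 + 5 \cdot 5\right) = - 11 \left(8 + 25\right) = \left(-11\right) 33 = -363$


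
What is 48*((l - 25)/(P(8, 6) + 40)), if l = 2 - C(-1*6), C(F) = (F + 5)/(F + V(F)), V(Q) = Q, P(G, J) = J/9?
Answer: -1662/61 ≈ -27.246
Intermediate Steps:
P(G, J) = J/9 (P(G, J) = J*(⅑) = J/9)
C(F) = (5 + F)/(2*F) (C(F) = (F + 5)/(F + F) = (5 + F)/((2*F)) = (5 + F)*(1/(2*F)) = (5 + F)/(2*F))
l = 23/12 (l = 2 - (5 - 1*6)/(2*((-1*6))) = 2 - (5 - 6)/(2*(-6)) = 2 - (-1)*(-1)/(2*6) = 2 - 1*1/12 = 2 - 1/12 = 23/12 ≈ 1.9167)
48*((l - 25)/(P(8, 6) + 40)) = 48*((23/12 - 25)/((⅑)*6 + 40)) = 48*(-277/(12*(⅔ + 40))) = 48*(-277/(12*122/3)) = 48*(-277/12*3/122) = 48*(-277/488) = -1662/61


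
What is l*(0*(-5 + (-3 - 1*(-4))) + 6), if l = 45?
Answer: 270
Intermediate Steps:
l*(0*(-5 + (-3 - 1*(-4))) + 6) = 45*(0*(-5 + (-3 - 1*(-4))) + 6) = 45*(0*(-5 + (-3 + 4)) + 6) = 45*(0*(-5 + 1) + 6) = 45*(0*(-4) + 6) = 45*(0 + 6) = 45*6 = 270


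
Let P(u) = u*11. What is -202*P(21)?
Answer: -46662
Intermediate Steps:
P(u) = 11*u
-202*P(21) = -2222*21 = -202*231 = -46662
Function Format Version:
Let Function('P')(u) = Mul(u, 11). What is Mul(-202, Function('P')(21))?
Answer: -46662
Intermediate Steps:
Function('P')(u) = Mul(11, u)
Mul(-202, Function('P')(21)) = Mul(-202, Mul(11, 21)) = Mul(-202, 231) = -46662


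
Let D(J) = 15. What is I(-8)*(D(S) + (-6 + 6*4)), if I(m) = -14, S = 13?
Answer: -462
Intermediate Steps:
I(-8)*(D(S) + (-6 + 6*4)) = -14*(15 + (-6 + 6*4)) = -14*(15 + (-6 + 24)) = -14*(15 + 18) = -14*33 = -462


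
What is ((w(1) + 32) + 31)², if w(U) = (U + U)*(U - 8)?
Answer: 2401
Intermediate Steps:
w(U) = 2*U*(-8 + U) (w(U) = (2*U)*(-8 + U) = 2*U*(-8 + U))
((w(1) + 32) + 31)² = ((2*1*(-8 + 1) + 32) + 31)² = ((2*1*(-7) + 32) + 31)² = ((-14 + 32) + 31)² = (18 + 31)² = 49² = 2401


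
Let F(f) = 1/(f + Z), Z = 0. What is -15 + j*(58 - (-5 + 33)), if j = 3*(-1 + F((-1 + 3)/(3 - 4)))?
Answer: -150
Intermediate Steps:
F(f) = 1/f (F(f) = 1/(f + 0) = 1/f)
j = -9/2 (j = 3*(-1 + 1/((-1 + 3)/(3 - 4))) = 3*(-1 + 1/(2/(-1))) = 3*(-1 + 1/(2*(-1))) = 3*(-1 + 1/(-2)) = 3*(-1 - ½) = 3*(-3/2) = -9/2 ≈ -4.5000)
-15 + j*(58 - (-5 + 33)) = -15 - 9*(58 - (-5 + 33))/2 = -15 - 9*(58 - 1*28)/2 = -15 - 9*(58 - 28)/2 = -15 - 9/2*30 = -15 - 135 = -150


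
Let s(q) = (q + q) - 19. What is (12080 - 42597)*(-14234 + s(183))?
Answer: 423789579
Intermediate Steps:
s(q) = -19 + 2*q (s(q) = 2*q - 19 = -19 + 2*q)
(12080 - 42597)*(-14234 + s(183)) = (12080 - 42597)*(-14234 + (-19 + 2*183)) = -30517*(-14234 + (-19 + 366)) = -30517*(-14234 + 347) = -30517*(-13887) = 423789579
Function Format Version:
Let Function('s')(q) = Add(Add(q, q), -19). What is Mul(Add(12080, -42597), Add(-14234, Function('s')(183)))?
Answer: 423789579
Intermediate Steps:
Function('s')(q) = Add(-19, Mul(2, q)) (Function('s')(q) = Add(Mul(2, q), -19) = Add(-19, Mul(2, q)))
Mul(Add(12080, -42597), Add(-14234, Function('s')(183))) = Mul(Add(12080, -42597), Add(-14234, Add(-19, Mul(2, 183)))) = Mul(-30517, Add(-14234, Add(-19, 366))) = Mul(-30517, Add(-14234, 347)) = Mul(-30517, -13887) = 423789579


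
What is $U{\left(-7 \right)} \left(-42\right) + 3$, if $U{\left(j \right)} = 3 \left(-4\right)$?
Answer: $507$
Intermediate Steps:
$U{\left(j \right)} = -12$
$U{\left(-7 \right)} \left(-42\right) + 3 = \left(-12\right) \left(-42\right) + 3 = 504 + 3 = 507$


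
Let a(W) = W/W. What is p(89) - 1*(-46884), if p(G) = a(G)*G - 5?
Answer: 46968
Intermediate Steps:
a(W) = 1
p(G) = -5 + G (p(G) = 1*G - 5 = G - 5 = -5 + G)
p(89) - 1*(-46884) = (-5 + 89) - 1*(-46884) = 84 + 46884 = 46968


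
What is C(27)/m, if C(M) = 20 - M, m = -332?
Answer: 7/332 ≈ 0.021084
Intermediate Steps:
C(27)/m = (20 - 1*27)/(-332) = (20 - 27)*(-1/332) = -7*(-1/332) = 7/332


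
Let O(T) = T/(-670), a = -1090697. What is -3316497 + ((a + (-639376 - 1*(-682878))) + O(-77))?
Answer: -2923673563/670 ≈ -4.3637e+6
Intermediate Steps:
O(T) = -T/670 (O(T) = T*(-1/670) = -T/670)
-3316497 + ((a + (-639376 - 1*(-682878))) + O(-77)) = -3316497 + ((-1090697 + (-639376 - 1*(-682878))) - 1/670*(-77)) = -3316497 + ((-1090697 + (-639376 + 682878)) + 77/670) = -3316497 + ((-1090697 + 43502) + 77/670) = -3316497 + (-1047195 + 77/670) = -3316497 - 701620573/670 = -2923673563/670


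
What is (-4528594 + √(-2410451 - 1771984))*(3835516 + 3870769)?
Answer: -34898636013290 + 69356565*I*√51635 ≈ -3.4899e+13 + 1.576e+10*I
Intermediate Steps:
(-4528594 + √(-2410451 - 1771984))*(3835516 + 3870769) = (-4528594 + √(-4182435))*7706285 = (-4528594 + 9*I*√51635)*7706285 = -34898636013290 + 69356565*I*√51635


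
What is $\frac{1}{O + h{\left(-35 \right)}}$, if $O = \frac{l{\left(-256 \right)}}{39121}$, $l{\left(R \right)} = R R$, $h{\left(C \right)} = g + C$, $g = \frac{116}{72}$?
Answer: $- \frac{704178}{22332073} \approx -0.031532$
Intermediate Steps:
$g = \frac{29}{18}$ ($g = 116 \cdot \frac{1}{72} = \frac{29}{18} \approx 1.6111$)
$h{\left(C \right)} = \frac{29}{18} + C$
$l{\left(R \right)} = R^{2}$
$O = \frac{65536}{39121}$ ($O = \frac{\left(-256\right)^{2}}{39121} = 65536 \cdot \frac{1}{39121} = \frac{65536}{39121} \approx 1.6752$)
$\frac{1}{O + h{\left(-35 \right)}} = \frac{1}{\frac{65536}{39121} + \left(\frac{29}{18} - 35\right)} = \frac{1}{\frac{65536}{39121} - \frac{601}{18}} = \frac{1}{- \frac{22332073}{704178}} = - \frac{704178}{22332073}$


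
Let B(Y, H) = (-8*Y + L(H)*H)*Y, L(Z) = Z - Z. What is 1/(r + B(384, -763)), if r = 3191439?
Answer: 1/2011791 ≈ 4.9707e-7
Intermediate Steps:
L(Z) = 0
B(Y, H) = -8*Y² (B(Y, H) = (-8*Y + 0*H)*Y = (-8*Y + 0)*Y = (-8*Y)*Y = -8*Y²)
1/(r + B(384, -763)) = 1/(3191439 - 8*384²) = 1/(3191439 - 8*147456) = 1/(3191439 - 1179648) = 1/2011791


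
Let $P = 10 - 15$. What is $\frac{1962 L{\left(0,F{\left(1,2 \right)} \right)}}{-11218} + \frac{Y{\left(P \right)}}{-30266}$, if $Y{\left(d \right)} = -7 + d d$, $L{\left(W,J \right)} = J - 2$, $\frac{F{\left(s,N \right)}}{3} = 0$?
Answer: $\frac{29640465}{84880997} \approx 0.3492$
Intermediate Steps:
$F{\left(s,N \right)} = 0$ ($F{\left(s,N \right)} = 3 \cdot 0 = 0$)
$L{\left(W,J \right)} = -2 + J$ ($L{\left(W,J \right)} = J - 2 = -2 + J$)
$P = -5$ ($P = 10 - 15 = -5$)
$Y{\left(d \right)} = -7 + d^{2}$
$\frac{1962 L{\left(0,F{\left(1,2 \right)} \right)}}{-11218} + \frac{Y{\left(P \right)}}{-30266} = \frac{1962 \left(-2 + 0\right)}{-11218} + \frac{-7 + \left(-5\right)^{2}}{-30266} = 1962 \left(-2\right) \left(- \frac{1}{11218}\right) + \left(-7 + 25\right) \left(- \frac{1}{30266}\right) = \left(-3924\right) \left(- \frac{1}{11218}\right) + 18 \left(- \frac{1}{30266}\right) = \frac{1962}{5609} - \frac{9}{15133} = \frac{29640465}{84880997}$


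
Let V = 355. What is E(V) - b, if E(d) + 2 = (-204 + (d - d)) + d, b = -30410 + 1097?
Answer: 29462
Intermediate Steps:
b = -29313
E(d) = -206 + d (E(d) = -2 + ((-204 + (d - d)) + d) = -2 + ((-204 + 0) + d) = -2 + (-204 + d) = -206 + d)
E(V) - b = (-206 + 355) - 1*(-29313) = 149 + 29313 = 29462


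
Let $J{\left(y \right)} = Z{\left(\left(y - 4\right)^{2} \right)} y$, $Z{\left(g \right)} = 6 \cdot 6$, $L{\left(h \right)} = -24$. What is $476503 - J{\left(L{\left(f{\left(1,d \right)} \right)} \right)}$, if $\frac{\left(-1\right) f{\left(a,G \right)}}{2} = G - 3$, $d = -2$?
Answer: $477367$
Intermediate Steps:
$f{\left(a,G \right)} = 6 - 2 G$ ($f{\left(a,G \right)} = - 2 \left(G - 3\right) = - 2 \left(-3 + G\right) = 6 - 2 G$)
$Z{\left(g \right)} = 36$
$J{\left(y \right)} = 36 y$
$476503 - J{\left(L{\left(f{\left(1,d \right)} \right)} \right)} = 476503 - 36 \left(-24\right) = 476503 - -864 = 476503 + 864 = 477367$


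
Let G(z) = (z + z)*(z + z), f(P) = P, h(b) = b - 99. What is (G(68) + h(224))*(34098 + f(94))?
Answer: 636689232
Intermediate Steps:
h(b) = -99 + b
G(z) = 4*z² (G(z) = (2*z)*(2*z) = 4*z²)
(G(68) + h(224))*(34098 + f(94)) = (4*68² + (-99 + 224))*(34098 + 94) = (4*4624 + 125)*34192 = (18496 + 125)*34192 = 18621*34192 = 636689232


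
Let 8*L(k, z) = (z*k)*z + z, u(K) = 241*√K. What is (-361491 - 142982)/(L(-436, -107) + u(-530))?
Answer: 20146113111864/24920746188161 + 7780991552*I*√530/24920746188161 ≈ 0.80841 + 0.0071881*I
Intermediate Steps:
L(k, z) = z/8 + k*z²/8 (L(k, z) = ((z*k)*z + z)/8 = ((k*z)*z + z)/8 = (k*z² + z)/8 = (z + k*z²)/8 = z/8 + k*z²/8)
(-361491 - 142982)/(L(-436, -107) + u(-530)) = (-361491 - 142982)/((⅛)*(-107)*(1 - 436*(-107)) + 241*√(-530)) = -504473/((⅛)*(-107)*(1 + 46652) + 241*(I*√530)) = -504473/((⅛)*(-107)*46653 + 241*I*√530) = -504473/(-4991871/8 + 241*I*√530)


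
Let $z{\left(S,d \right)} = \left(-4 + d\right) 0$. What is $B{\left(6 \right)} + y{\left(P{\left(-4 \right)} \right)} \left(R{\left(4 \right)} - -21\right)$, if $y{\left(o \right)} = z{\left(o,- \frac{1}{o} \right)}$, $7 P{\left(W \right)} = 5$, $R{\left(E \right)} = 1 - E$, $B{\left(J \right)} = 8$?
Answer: $8$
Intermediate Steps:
$P{\left(W \right)} = \frac{5}{7}$ ($P{\left(W \right)} = \frac{1}{7} \cdot 5 = \frac{5}{7}$)
$z{\left(S,d \right)} = 0$
$y{\left(o \right)} = 0$
$B{\left(6 \right)} + y{\left(P{\left(-4 \right)} \right)} \left(R{\left(4 \right)} - -21\right) = 8 + 0 \left(\left(1 - 4\right) - -21\right) = 8 + 0 \left(\left(1 - 4\right) + 21\right) = 8 + 0 \left(-3 + 21\right) = 8 + 0 \cdot 18 = 8 + 0 = 8$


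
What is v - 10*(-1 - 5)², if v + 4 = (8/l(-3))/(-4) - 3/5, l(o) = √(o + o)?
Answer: -1823/5 + I*√6/3 ≈ -364.6 + 0.8165*I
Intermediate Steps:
l(o) = √2*√o (l(o) = √(2*o) = √2*√o)
v = -23/5 + I*√6/3 (v = -4 + ((8/((√2*√(-3))))/(-4) - 3/5) = -4 + ((8/((√2*(I*√3))))*(-¼) - 3*⅕) = -4 + ((8/((I*√6)))*(-¼) - ⅗) = -4 + ((8*(-I*√6/6))*(-¼) - ⅗) = -4 + (-4*I*√6/3*(-¼) - ⅗) = -4 + (I*√6/3 - ⅗) = -4 + (-⅗ + I*√6/3) = -23/5 + I*√6/3 ≈ -4.6 + 0.8165*I)
v - 10*(-1 - 5)² = (-23/5 + I*√6/3) - 10*(-1 - 5)² = (-23/5 + I*√6/3) - 10*(-6)² = (-23/5 + I*√6/3) - 10*36 = (-23/5 + I*√6/3) - 360 = -1823/5 + I*√6/3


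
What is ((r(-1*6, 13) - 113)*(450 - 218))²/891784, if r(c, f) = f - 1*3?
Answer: 71377352/111473 ≈ 640.31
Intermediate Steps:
r(c, f) = -3 + f (r(c, f) = f - 3 = -3 + f)
((r(-1*6, 13) - 113)*(450 - 218))²/891784 = (((-3 + 13) - 113)*(450 - 218))²/891784 = ((10 - 113)*232)²*(1/891784) = (-103*232)²*(1/891784) = (-23896)²*(1/891784) = 571018816*(1/891784) = 71377352/111473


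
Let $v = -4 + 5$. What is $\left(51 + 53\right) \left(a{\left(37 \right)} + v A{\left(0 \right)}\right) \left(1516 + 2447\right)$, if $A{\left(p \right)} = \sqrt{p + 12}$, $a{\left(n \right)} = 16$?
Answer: $6594432 + 824304 \sqrt{3} \approx 8.0222 \cdot 10^{6}$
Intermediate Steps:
$A{\left(p \right)} = \sqrt{12 + p}$
$v = 1$
$\left(51 + 53\right) \left(a{\left(37 \right)} + v A{\left(0 \right)}\right) \left(1516 + 2447\right) = \left(51 + 53\right) \left(16 + 1 \sqrt{12 + 0}\right) \left(1516 + 2447\right) = 104 \left(16 + 1 \sqrt{12}\right) 3963 = 104 \left(16 + 1 \cdot 2 \sqrt{3}\right) 3963 = 104 \left(16 + 2 \sqrt{3}\right) 3963 = 104 \left(63408 + 7926 \sqrt{3}\right) = 6594432 + 824304 \sqrt{3}$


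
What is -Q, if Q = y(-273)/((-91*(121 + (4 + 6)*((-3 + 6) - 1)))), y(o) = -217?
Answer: -31/1833 ≈ -0.016912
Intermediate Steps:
Q = 31/1833 (Q = -217*(-1/(91*(121 + (4 + 6)*((-3 + 6) - 1)))) = -217*(-1/(91*(121 + 10*(3 - 1)))) = -217*(-1/(91*(121 + 10*2))) = -217*(-1/(91*(121 + 20))) = -217/((-91*141)) = -217/(-12831) = -217*(-1/12831) = 31/1833 ≈ 0.016912)
-Q = -1*31/1833 = -31/1833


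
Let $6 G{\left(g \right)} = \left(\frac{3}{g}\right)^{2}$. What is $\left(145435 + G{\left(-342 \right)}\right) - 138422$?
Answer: $\frac{546845689}{77976} \approx 7013.0$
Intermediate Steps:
$G{\left(g \right)} = \frac{3}{2 g^{2}}$ ($G{\left(g \right)} = \frac{\left(\frac{3}{g}\right)^{2}}{6} = \frac{9 \frac{1}{g^{2}}}{6} = \frac{3}{2 g^{2}}$)
$\left(145435 + G{\left(-342 \right)}\right) - 138422 = \left(145435 + \frac{3}{2 \cdot 116964}\right) - 138422 = \left(145435 + \frac{3}{2} \cdot \frac{1}{116964}\right) - 138422 = \left(145435 + \frac{1}{77976}\right) - 138422 = \frac{11340439561}{77976} - 138422 = \frac{546845689}{77976}$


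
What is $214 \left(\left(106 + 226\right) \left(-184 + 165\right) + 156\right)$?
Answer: $-1316528$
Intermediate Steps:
$214 \left(\left(106 + 226\right) \left(-184 + 165\right) + 156\right) = 214 \left(332 \left(-19\right) + 156\right) = 214 \left(-6308 + 156\right) = 214 \left(-6152\right) = -1316528$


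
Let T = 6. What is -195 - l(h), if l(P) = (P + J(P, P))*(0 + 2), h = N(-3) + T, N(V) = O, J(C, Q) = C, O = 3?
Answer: -231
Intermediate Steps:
N(V) = 3
h = 9 (h = 3 + 6 = 9)
l(P) = 4*P (l(P) = (P + P)*(0 + 2) = (2*P)*2 = 4*P)
-195 - l(h) = -195 - 4*9 = -195 - 1*36 = -195 - 36 = -231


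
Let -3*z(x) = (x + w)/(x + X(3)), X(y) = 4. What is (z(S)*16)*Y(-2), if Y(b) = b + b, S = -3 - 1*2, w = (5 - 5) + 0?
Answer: 320/3 ≈ 106.67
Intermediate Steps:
w = 0 (w = 0 + 0 = 0)
S = -5 (S = -3 - 2 = -5)
z(x) = -x/(3*(4 + x)) (z(x) = -(x + 0)/(3*(x + 4)) = -x/(3*(4 + x)))
Y(b) = 2*b
(z(S)*16)*Y(-2) = (-1*(-5)/(12 + 3*(-5))*16)*(2*(-2)) = (-1*(-5)/(12 - 15)*16)*(-4) = (-1*(-5)/(-3)*16)*(-4) = (-1*(-5)*(-⅓)*16)*(-4) = -5/3*16*(-4) = -80/3*(-4) = 320/3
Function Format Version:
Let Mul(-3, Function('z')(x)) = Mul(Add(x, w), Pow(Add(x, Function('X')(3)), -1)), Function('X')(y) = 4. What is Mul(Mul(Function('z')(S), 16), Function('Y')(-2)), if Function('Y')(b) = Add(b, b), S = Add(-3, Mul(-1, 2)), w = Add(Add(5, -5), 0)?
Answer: Rational(320, 3) ≈ 106.67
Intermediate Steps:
w = 0 (w = Add(0, 0) = 0)
S = -5 (S = Add(-3, -2) = -5)
Function('z')(x) = Mul(Rational(-1, 3), x, Pow(Add(4, x), -1)) (Function('z')(x) = Mul(Rational(-1, 3), Mul(Add(x, 0), Pow(Add(x, 4), -1))) = Mul(Rational(-1, 3), Mul(x, Pow(Add(4, x), -1))) = Mul(Rational(-1, 3), x, Pow(Add(4, x), -1)))
Function('Y')(b) = Mul(2, b)
Mul(Mul(Function('z')(S), 16), Function('Y')(-2)) = Mul(Mul(Mul(-1, -5, Pow(Add(12, Mul(3, -5)), -1)), 16), Mul(2, -2)) = Mul(Mul(Mul(-1, -5, Pow(Add(12, -15), -1)), 16), -4) = Mul(Mul(Mul(-1, -5, Pow(-3, -1)), 16), -4) = Mul(Mul(Mul(-1, -5, Rational(-1, 3)), 16), -4) = Mul(Mul(Rational(-5, 3), 16), -4) = Mul(Rational(-80, 3), -4) = Rational(320, 3)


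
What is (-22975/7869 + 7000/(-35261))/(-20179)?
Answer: 865204475/5599043096811 ≈ 0.00015453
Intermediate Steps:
(-22975/7869 + 7000/(-35261))/(-20179) = (-22975*1/7869 + 7000*(-1/35261))*(-1/20179) = (-22975/7869 - 7000/35261)*(-1/20179) = -865204475/277468809*(-1/20179) = 865204475/5599043096811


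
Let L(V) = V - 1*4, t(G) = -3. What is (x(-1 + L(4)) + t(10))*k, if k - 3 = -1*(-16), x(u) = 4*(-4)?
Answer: -361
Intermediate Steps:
L(V) = -4 + V (L(V) = V - 4 = -4 + V)
x(u) = -16
k = 19 (k = 3 - 1*(-16) = 3 + 16 = 19)
(x(-1 + L(4)) + t(10))*k = (-16 - 3)*19 = -19*19 = -361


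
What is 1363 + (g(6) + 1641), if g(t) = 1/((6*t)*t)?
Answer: 648865/216 ≈ 3004.0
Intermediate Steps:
g(t) = 1/(6*t²)
1363 + (g(6) + 1641) = 1363 + ((⅙)/6² + 1641) = 1363 + ((⅙)*(1/36) + 1641) = 1363 + (1/216 + 1641) = 1363 + 354457/216 = 648865/216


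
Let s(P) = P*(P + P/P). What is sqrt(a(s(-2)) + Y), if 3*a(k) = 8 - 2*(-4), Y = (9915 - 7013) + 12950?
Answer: 2*sqrt(35679)/3 ≈ 125.93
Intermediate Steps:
s(P) = P*(1 + P) (s(P) = P*(P + 1) = P*(1 + P))
Y = 15852 (Y = 2902 + 12950 = 15852)
a(k) = 16/3 (a(k) = (8 - 2*(-4))/3 = (8 + 8)/3 = (1/3)*16 = 16/3)
sqrt(a(s(-2)) + Y) = sqrt(16/3 + 15852) = sqrt(47572/3) = 2*sqrt(35679)/3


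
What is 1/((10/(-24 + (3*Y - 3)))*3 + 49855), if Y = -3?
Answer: 6/299125 ≈ 2.0059e-5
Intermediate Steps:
1/((10/(-24 + (3*Y - 3)))*3 + 49855) = 1/((10/(-24 + (3*(-3) - 3)))*3 + 49855) = 1/((10/(-24 + (-9 - 3)))*3 + 49855) = 1/((10/(-24 - 12))*3 + 49855) = 1/((10/(-36))*3 + 49855) = 1/((10*(-1/36))*3 + 49855) = 1/(-5/18*3 + 49855) = 1/(-⅚ + 49855) = 1/(299125/6) = 6/299125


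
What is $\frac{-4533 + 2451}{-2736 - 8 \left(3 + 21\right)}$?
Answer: $\frac{347}{488} \approx 0.71107$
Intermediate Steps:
$\frac{-4533 + 2451}{-2736 - 8 \left(3 + 21\right)} = - \frac{2082}{-2736 - 192} = - \frac{2082}{-2928} = \left(-2082\right) \left(- \frac{1}{2928}\right) = \frac{347}{488}$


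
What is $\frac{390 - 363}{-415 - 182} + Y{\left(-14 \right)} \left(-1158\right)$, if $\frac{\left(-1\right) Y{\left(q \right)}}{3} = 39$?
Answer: $\frac{26961705}{199} \approx 1.3549 \cdot 10^{5}$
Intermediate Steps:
$Y{\left(q \right)} = -117$ ($Y{\left(q \right)} = \left(-3\right) 39 = -117$)
$\frac{390 - 363}{-415 - 182} + Y{\left(-14 \right)} \left(-1158\right) = \frac{390 - 363}{-415 - 182} - -135486 = \frac{27}{-597} + 135486 = 27 \left(- \frac{1}{597}\right) + 135486 = - \frac{9}{199} + 135486 = \frac{26961705}{199}$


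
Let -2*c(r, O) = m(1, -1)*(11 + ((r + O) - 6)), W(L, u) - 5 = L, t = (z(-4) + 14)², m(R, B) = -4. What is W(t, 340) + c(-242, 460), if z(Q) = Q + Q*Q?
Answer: 1127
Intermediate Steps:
z(Q) = Q + Q²
t = 676 (t = (-4*(1 - 4) + 14)² = (-4*(-3) + 14)² = (12 + 14)² = 26² = 676)
W(L, u) = 5 + L
c(r, O) = 10 + 2*O + 2*r (c(r, O) = -(-2)*(11 + ((r + O) - 6)) = -(-2)*(11 + ((O + r) - 6)) = -(-2)*(11 + (-6 + O + r)) = -(-2)*(5 + O + r) = -(-20 - 4*O - 4*r)/2 = 10 + 2*O + 2*r)
W(t, 340) + c(-242, 460) = (5 + 676) + (10 + 2*460 + 2*(-242)) = 681 + (10 + 920 - 484) = 681 + 446 = 1127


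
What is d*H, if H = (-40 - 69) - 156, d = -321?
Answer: 85065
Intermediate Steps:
H = -265 (H = -109 - 156 = -265)
d*H = -321*(-265) = 85065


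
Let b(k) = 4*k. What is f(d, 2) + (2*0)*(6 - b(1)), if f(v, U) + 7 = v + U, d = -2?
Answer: -7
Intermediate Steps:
f(v, U) = -7 + U + v (f(v, U) = -7 + (v + U) = -7 + (U + v) = -7 + U + v)
f(d, 2) + (2*0)*(6 - b(1)) = (-7 + 2 - 2) + (2*0)*(6 - 4) = -7 + 0*(6 - 1*4) = -7 + 0*(6 - 4) = -7 + 0*2 = -7 + 0 = -7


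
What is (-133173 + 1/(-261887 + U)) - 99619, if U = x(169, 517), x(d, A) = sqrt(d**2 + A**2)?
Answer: -15965924069365735/68584504919 - 5*sqrt(11834)/68584504919 ≈ -2.3279e+5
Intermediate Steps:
x(d, A) = sqrt(A**2 + d**2)
U = 5*sqrt(11834) (U = sqrt(517**2 + 169**2) = sqrt(267289 + 28561) = sqrt(295850) = 5*sqrt(11834) ≈ 543.92)
(-133173 + 1/(-261887 + U)) - 99619 = (-133173 + 1/(-261887 + 5*sqrt(11834))) - 99619 = -232792 + 1/(-261887 + 5*sqrt(11834))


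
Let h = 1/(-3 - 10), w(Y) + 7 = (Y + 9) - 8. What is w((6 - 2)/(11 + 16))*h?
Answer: 158/351 ≈ 0.45014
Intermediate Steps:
w(Y) = -6 + Y (w(Y) = -7 + ((Y + 9) - 8) = -7 + ((9 + Y) - 8) = -7 + (1 + Y) = -6 + Y)
h = -1/13 (h = 1/(-13) = -1/13 ≈ -0.076923)
w((6 - 2)/(11 + 16))*h = (-6 + (6 - 2)/(11 + 16))*(-1/13) = (-6 + 4/27)*(-1/13) = -158/27*(-1/13) = 158/351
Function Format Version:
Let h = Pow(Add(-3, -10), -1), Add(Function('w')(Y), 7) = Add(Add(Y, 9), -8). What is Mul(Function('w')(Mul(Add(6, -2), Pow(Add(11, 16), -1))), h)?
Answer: Rational(158, 351) ≈ 0.45014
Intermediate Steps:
Function('w')(Y) = Add(-6, Y) (Function('w')(Y) = Add(-7, Add(Add(Y, 9), -8)) = Add(-7, Add(Add(9, Y), -8)) = Add(-7, Add(1, Y)) = Add(-6, Y))
h = Rational(-1, 13) (h = Pow(-13, -1) = Rational(-1, 13) ≈ -0.076923)
Mul(Function('w')(Mul(Add(6, -2), Pow(Add(11, 16), -1))), h) = Mul(Add(-6, Mul(Add(6, -2), Pow(Add(11, 16), -1))), Rational(-1, 13)) = Mul(Add(-6, Mul(4, Pow(27, -1))), Rational(-1, 13)) = Mul(Add(-6, Mul(4, Rational(1, 27))), Rational(-1, 13)) = Mul(Add(-6, Rational(4, 27)), Rational(-1, 13)) = Mul(Rational(-158, 27), Rational(-1, 13)) = Rational(158, 351)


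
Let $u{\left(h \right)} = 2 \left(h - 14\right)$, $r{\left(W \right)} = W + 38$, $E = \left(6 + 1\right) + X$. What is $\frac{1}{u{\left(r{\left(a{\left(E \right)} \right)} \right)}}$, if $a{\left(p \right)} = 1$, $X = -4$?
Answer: $\frac{1}{50} \approx 0.02$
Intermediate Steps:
$E = 3$ ($E = \left(6 + 1\right) - 4 = 7 - 4 = 3$)
$r{\left(W \right)} = 38 + W$
$u{\left(h \right)} = -28 + 2 h$ ($u{\left(h \right)} = 2 \left(-14 + h\right) = -28 + 2 h$)
$\frac{1}{u{\left(r{\left(a{\left(E \right)} \right)} \right)}} = \frac{1}{-28 + 2 \left(38 + 1\right)} = \frac{1}{-28 + 2 \cdot 39} = \frac{1}{-28 + 78} = \frac{1}{50}$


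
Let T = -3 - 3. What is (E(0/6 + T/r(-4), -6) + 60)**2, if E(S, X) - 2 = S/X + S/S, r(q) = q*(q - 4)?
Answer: 4068289/1024 ≈ 3972.9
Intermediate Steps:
r(q) = q*(-4 + q)
T = -6
E(S, X) = 3 + S/X (E(S, X) = 2 + (S/X + S/S) = 2 + (S/X + 1) = 2 + (1 + S/X) = 3 + S/X)
(E(0/6 + T/r(-4), -6) + 60)**2 = ((3 + (0/6 - 6*(-1/(4*(-4 - 4))))/(-6)) + 60)**2 = ((3 + (0*(1/6) - 6/((-4*(-8))))*(-1/6)) + 60)**2 = ((3 + (0 - 6/32)*(-1/6)) + 60)**2 = ((3 + (0 - 6*1/32)*(-1/6)) + 60)**2 = ((3 + (0 - 3/16)*(-1/6)) + 60)**2 = ((3 - 3/16*(-1/6)) + 60)**2 = ((3 + 1/32) + 60)**2 = (97/32 + 60)**2 = (2017/32)**2 = 4068289/1024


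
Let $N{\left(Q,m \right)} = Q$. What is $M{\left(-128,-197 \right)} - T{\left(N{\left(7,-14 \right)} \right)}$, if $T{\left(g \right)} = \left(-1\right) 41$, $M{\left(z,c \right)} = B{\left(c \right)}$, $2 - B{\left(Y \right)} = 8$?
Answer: $35$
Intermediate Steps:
$B{\left(Y \right)} = -6$ ($B{\left(Y \right)} = 2 - 8 = -6$)
$M{\left(z,c \right)} = -6$
$T{\left(g \right)} = -41$
$M{\left(-128,-197 \right)} - T{\left(N{\left(7,-14 \right)} \right)} = -6 - -41 = -6 + 41 = 35$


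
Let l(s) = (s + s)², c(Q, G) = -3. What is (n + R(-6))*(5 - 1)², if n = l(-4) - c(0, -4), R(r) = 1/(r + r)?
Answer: 3212/3 ≈ 1070.7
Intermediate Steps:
l(s) = 4*s² (l(s) = (2*s)² = 4*s²)
R(r) = 1/(2*r)
n = 67 (n = 4*(-4)² - 1*(-3) = 4*16 + 3 = 64 + 3 = 67)
(n + R(-6))*(5 - 1)² = (67 + (½)/(-6))*(5 - 1)² = (67 + (½)*(-⅙))*4² = (67 - 1/12)*16 = (803/12)*16 = 3212/3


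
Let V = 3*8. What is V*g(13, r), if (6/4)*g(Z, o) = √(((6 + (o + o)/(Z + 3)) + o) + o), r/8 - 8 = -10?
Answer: 32*I*√7 ≈ 84.664*I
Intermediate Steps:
r = -16 (r = 64 + 8*(-10) = 64 - 80 = -16)
g(Z, o) = 2*√(6 + 2*o + 2*o/(3 + Z))/3 (g(Z, o) = 2*√(((6 + (o + o)/(Z + 3)) + o) + o)/3 = 2*√(((6 + (2*o)/(3 + Z)) + o) + o)/3 = 2*√(((6 + 2*o/(3 + Z)) + o) + o)/3 = 2*√((6 + o + 2*o/(3 + Z)) + o)/3 = 2*√(6 + 2*o + 2*o/(3 + Z))/3)
V = 24
V*g(13, r) = 24*(2*√(6 + 2*(-16) + 2*(-16)/(3 + 13))/3) = 24*(2*√(6 - 32 + 2*(-16)/16)/3) = 24*(2*√(6 - 32 + 2*(-16)*(1/16))/3) = 24*(2*√(6 - 32 - 2)/3) = 24*(2*√(-28)/3) = 24*(2*(2*I*√7)/3) = 24*(4*I*√7/3) = 32*I*√7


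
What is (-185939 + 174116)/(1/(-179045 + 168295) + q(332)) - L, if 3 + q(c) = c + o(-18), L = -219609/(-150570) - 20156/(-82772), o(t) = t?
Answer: -6567177413452841/165344625221230 ≈ -39.718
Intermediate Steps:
L = 589232363/346193890 (L = -219609*(-1/150570) - 20156*(-1/82772) = 24401/16730 + 5039/20693 = 589232363/346193890 ≈ 1.7020)
q(c) = -21 + c (q(c) = -3 + (c - 18) = -3 + (-18 + c) = -21 + c)
(-185939 + 174116)/(1/(-179045 + 168295) + q(332)) - L = (-185939 + 174116)/(1/(-179045 + 168295) + (-21 + 332)) - 1*589232363/346193890 = -11823/(1/(-10750) + 311) - 589232363/346193890 = -11823/(-1/10750 + 311) - 589232363/346193890 = -11823/3343249/10750 - 589232363/346193890 = -11823*10750/3343249 - 589232363/346193890 = -18156750/477607 - 589232363/346193890 = -6567177413452841/165344625221230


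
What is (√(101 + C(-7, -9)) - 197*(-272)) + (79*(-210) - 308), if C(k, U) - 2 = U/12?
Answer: 36686 + √409/2 ≈ 36696.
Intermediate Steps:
C(k, U) = 2 + U/12
(√(101 + C(-7, -9)) - 197*(-272)) + (79*(-210) - 308) = (√(101 + (2 + (1/12)*(-9))) - 197*(-272)) + (79*(-210) - 308) = (√(101 + (2 - ¾)) + 53584) + (-16590 - 308) = (√(101 + 5/4) + 53584) - 16898 = (√(409/4) + 53584) - 16898 = (√409/2 + 53584) - 16898 = (53584 + √409/2) - 16898 = 36686 + √409/2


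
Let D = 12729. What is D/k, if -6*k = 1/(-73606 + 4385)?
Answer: 5286684654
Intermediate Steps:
k = 1/415326 (k = -1/(6*(-73606 + 4385)) = -⅙/(-69221) = -⅙*(-1/69221) = 1/415326 ≈ 2.4077e-6)
D/k = 12729/(1/415326) = 12729*415326 = 5286684654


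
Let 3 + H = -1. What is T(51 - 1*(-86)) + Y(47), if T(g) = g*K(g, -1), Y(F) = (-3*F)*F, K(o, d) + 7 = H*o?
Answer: -82662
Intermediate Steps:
H = -4 (H = -3 - 1 = -4)
K(o, d) = -7 - 4*o
Y(F) = -3*F**2
T(g) = g*(-7 - 4*g)
T(51 - 1*(-86)) + Y(47) = -(51 - 1*(-86))*(7 + 4*(51 - 1*(-86))) - 3*47**2 = -(51 + 86)*(7 + 4*(51 + 86)) - 3*2209 = -1*137*(7 + 4*137) - 6627 = -1*137*(7 + 548) - 6627 = -1*137*555 - 6627 = -76035 - 6627 = -82662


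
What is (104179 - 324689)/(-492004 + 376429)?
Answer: 44102/23115 ≈ 1.9079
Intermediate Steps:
(104179 - 324689)/(-492004 + 376429) = -220510/(-115575) = -220510*(-1/115575) = 44102/23115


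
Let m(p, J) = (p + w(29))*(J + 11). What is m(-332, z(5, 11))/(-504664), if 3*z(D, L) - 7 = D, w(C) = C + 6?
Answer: 4455/504664 ≈ 0.0088277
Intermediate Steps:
w(C) = 6 + C
z(D, L) = 7/3 + D/3
m(p, J) = (11 + J)*(35 + p) (m(p, J) = (p + (6 + 29))*(J + 11) = (p + 35)*(11 + J) = (35 + p)*(11 + J) = (11 + J)*(35 + p))
m(-332, z(5, 11))/(-504664) = (385 + 11*(-332) + 35*(7/3 + (⅓)*5) + (7/3 + (⅓)*5)*(-332))/(-504664) = (385 - 3652 + 35*(7/3 + 5/3) + (7/3 + 5/3)*(-332))*(-1/504664) = (385 - 3652 + 35*4 + 4*(-332))*(-1/504664) = (385 - 3652 + 140 - 1328)*(-1/504664) = -4455*(-1/504664) = 4455/504664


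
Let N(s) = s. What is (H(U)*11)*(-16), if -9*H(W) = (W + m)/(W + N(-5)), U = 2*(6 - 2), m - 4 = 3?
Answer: 880/9 ≈ 97.778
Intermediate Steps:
m = 7 (m = 4 + 3 = 7)
U = 8 (U = 2*4 = 8)
H(W) = -(7 + W)/(9*(-5 + W)) (H(W) = -(W + 7)/(9*(W - 5)) = -(7 + W)/(9*(-5 + W)))
(H(U)*11)*(-16) = (((-7 - 1*8)/(9*(-5 + 8)))*11)*(-16) = (((⅑)*(-7 - 8)/3)*11)*(-16) = (((⅑)*(⅓)*(-15))*11)*(-16) = -5/9*11*(-16) = -55/9*(-16) = 880/9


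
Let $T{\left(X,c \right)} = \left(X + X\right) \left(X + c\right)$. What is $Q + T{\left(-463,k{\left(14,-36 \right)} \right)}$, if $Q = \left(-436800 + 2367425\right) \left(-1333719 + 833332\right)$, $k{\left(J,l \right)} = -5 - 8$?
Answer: $-966059211099$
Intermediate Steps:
$k{\left(J,l \right)} = -13$
$T{\left(X,c \right)} = 2 X \left(X + c\right)$
$Q = -966059651875$ ($Q = 1930625 \left(-500387\right) = -966059651875$)
$Q + T{\left(-463,k{\left(14,-36 \right)} \right)} = -966059651875 + 2 \left(-463\right) \left(-463 - 13\right) = -966059651875 + 2 \left(-463\right) \left(-476\right) = -966059651875 + 440776 = -966059211099$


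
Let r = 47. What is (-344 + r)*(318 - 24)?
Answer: -87318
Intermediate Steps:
(-344 + r)*(318 - 24) = (-344 + 47)*(318 - 24) = -297*294 = -87318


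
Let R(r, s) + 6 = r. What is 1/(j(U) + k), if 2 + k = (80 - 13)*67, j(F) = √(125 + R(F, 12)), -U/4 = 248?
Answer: 4487/20134042 - 3*I*√97/20134042 ≈ 0.00022286 - 1.4675e-6*I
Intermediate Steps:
U = -992 (U = -4*248 = -992)
R(r, s) = -6 + r
j(F) = √(119 + F) (j(F) = √(125 + (-6 + F)) = √(119 + F))
k = 4487 (k = -2 + (80 - 13)*67 = -2 + 67*67 = -2 + 4489 = 4487)
1/(j(U) + k) = 1/(√(119 - 992) + 4487) = 1/(√(-873) + 4487) = 1/(3*I*√97 + 4487) = 1/(4487 + 3*I*√97)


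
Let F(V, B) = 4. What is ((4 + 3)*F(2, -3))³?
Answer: 21952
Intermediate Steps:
((4 + 3)*F(2, -3))³ = ((4 + 3)*4)³ = (7*4)³ = 28³ = 21952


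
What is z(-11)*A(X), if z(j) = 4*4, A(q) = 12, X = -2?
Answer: 192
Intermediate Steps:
z(j) = 16
z(-11)*A(X) = 16*12 = 192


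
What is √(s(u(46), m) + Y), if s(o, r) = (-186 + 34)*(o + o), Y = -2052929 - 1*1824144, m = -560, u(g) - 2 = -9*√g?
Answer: √(-3877681 + 2736*√46) ≈ 1964.5*I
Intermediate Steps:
u(g) = 2 - 9*√g
Y = -3877073 (Y = -2052929 - 1824144 = -3877073)
s(o, r) = -304*o
√(s(u(46), m) + Y) = √(-304*(2 - 9*√46) - 3877073) = √((-608 + 2736*√46) - 3877073) = √(-3877681 + 2736*√46)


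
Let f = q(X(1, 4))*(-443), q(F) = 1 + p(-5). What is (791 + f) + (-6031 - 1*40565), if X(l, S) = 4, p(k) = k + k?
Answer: -41818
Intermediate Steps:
p(k) = 2*k
q(F) = -9 (q(F) = 1 + 2*(-5) = 1 - 10 = -9)
f = 3987 (f = -9*(-443) = 3987)
(791 + f) + (-6031 - 1*40565) = (791 + 3987) + (-6031 - 1*40565) = 4778 + (-6031 - 40565) = 4778 - 46596 = -41818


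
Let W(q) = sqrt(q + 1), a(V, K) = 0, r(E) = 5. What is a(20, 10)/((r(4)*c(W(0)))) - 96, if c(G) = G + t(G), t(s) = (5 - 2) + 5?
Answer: -96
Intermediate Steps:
t(s) = 8 (t(s) = 3 + 5 = 8)
W(q) = sqrt(1 + q)
c(G) = 8 + G (c(G) = G + 8 = 8 + G)
a(20, 10)/((r(4)*c(W(0)))) - 96 = 0/((5*(8 + sqrt(1 + 0)))) - 96 = 0/((5*(8 + sqrt(1)))) - 96 = 0/((5*(8 + 1))) - 96 = 0/((5*9)) - 96 = 0/45 - 96 = 0*(1/45) - 96 = 0 - 96 = -96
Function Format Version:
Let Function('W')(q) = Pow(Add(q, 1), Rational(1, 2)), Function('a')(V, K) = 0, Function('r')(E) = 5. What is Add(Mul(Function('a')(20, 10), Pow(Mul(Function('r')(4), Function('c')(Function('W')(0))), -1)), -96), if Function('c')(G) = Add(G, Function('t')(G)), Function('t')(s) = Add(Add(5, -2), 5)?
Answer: -96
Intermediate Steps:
Function('t')(s) = 8 (Function('t')(s) = Add(3, 5) = 8)
Function('W')(q) = Pow(Add(1, q), Rational(1, 2))
Function('c')(G) = Add(8, G) (Function('c')(G) = Add(G, 8) = Add(8, G))
Add(Mul(Function('a')(20, 10), Pow(Mul(Function('r')(4), Function('c')(Function('W')(0))), -1)), -96) = Add(Mul(0, Pow(Mul(5, Add(8, Pow(Add(1, 0), Rational(1, 2)))), -1)), -96) = Add(Mul(0, Pow(Mul(5, Add(8, Pow(1, Rational(1, 2)))), -1)), -96) = Add(Mul(0, Pow(Mul(5, Add(8, 1)), -1)), -96) = Add(Mul(0, Pow(Mul(5, 9), -1)), -96) = Add(Mul(0, Pow(45, -1)), -96) = Add(Mul(0, Rational(1, 45)), -96) = Add(0, -96) = -96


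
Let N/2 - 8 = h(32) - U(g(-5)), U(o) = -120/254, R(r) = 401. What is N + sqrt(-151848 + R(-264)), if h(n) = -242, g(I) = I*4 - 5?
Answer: -59316/127 + I*sqrt(151447) ≈ -467.06 + 389.16*I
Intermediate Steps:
g(I) = -5 + 4*I (g(I) = 4*I - 5 = -5 + 4*I)
U(o) = -60/127 (U(o) = -120*1/254 = -60/127)
N = -59316/127 (N = 16 + 2*(-242 - 1*(-60/127)) = 16 + 2*(-242 + 60/127) = 16 + 2*(-30674/127) = 16 - 61348/127 = -59316/127 ≈ -467.06)
N + sqrt(-151848 + R(-264)) = -59316/127 + sqrt(-151848 + 401) = -59316/127 + sqrt(-151447) = -59316/127 + I*sqrt(151447)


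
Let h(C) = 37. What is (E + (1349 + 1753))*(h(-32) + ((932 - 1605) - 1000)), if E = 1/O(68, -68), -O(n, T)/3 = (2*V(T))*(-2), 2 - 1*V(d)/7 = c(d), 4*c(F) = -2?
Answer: -532862378/105 ≈ -5.0749e+6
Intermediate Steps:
c(F) = -½ (c(F) = (¼)*(-2) = -½)
V(d) = 35/2 (V(d) = 14 - 7*(-½) = 14 + 7/2 = 35/2)
O(n, T) = 210 (O(n, T) = -3*2*(35/2)*(-2) = -105*(-2) = -3*(-70) = 210)
E = 1/210 ≈ 0.0047619
(E + (1349 + 1753))*(h(-32) + ((932 - 1605) - 1000)) = (1/210 + (1349 + 1753))*(37 + ((932 - 1605) - 1000)) = (1/210 + 3102)*(37 + (-673 - 1000)) = 651421*(37 - 1673)/210 = (651421/210)*(-1636) = -532862378/105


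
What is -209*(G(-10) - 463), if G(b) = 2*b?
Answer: 100947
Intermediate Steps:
-209*(G(-10) - 463) = -209*(2*(-10) - 463) = -209*(-20 - 463) = -209*(-483) = 100947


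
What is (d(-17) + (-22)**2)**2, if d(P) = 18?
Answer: 252004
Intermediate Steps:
(d(-17) + (-22)**2)**2 = (18 + (-22)**2)**2 = (18 + 484)**2 = 502**2 = 252004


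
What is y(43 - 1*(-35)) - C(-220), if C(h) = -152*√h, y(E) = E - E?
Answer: 304*I*√55 ≈ 2254.5*I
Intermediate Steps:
y(E) = 0
y(43 - 1*(-35)) - C(-220) = 0 - (-152)*√(-220) = 0 - (-152)*2*I*√55 = 0 - (-304)*I*√55 = 0 + 304*I*√55 = 304*I*√55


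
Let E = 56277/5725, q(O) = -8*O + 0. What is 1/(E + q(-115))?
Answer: 5725/5323277 ≈ 0.0010755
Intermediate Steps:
q(O) = -8*O
E = 56277/5725 (E = 56277*(1/5725) = 56277/5725 ≈ 9.8300)
1/(E + q(-115)) = 1/(56277/5725 - 8*(-115)) = 1/(56277/5725 + 920) = 1/(5323277/5725) = 5725/5323277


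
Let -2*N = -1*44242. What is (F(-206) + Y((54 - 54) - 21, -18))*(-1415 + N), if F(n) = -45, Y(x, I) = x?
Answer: -1366596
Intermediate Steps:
N = 22121 (N = -(-1)*44242/2 = -1/2*(-44242) = 22121)
(F(-206) + Y((54 - 54) - 21, -18))*(-1415 + N) = (-45 + ((54 - 54) - 21))*(-1415 + 22121) = (-45 + (0 - 21))*20706 = (-45 - 21)*20706 = -66*20706 = -1366596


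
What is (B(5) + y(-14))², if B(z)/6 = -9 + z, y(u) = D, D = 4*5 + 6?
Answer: 4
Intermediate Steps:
D = 26 (D = 20 + 6 = 26)
y(u) = 26
B(z) = -54 + 6*z (B(z) = 6*(-9 + z) = -54 + 6*z)
(B(5) + y(-14))² = ((-54 + 6*5) + 26)² = ((-54 + 30) + 26)² = (-24 + 26)² = 2² = 4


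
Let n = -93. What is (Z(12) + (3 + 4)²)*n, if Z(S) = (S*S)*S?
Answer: -165261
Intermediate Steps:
Z(S) = S³ (Z(S) = S²*S = S³)
(Z(12) + (3 + 4)²)*n = (12³ + (3 + 4)²)*(-93) = (1728 + 7²)*(-93) = (1728 + 49)*(-93) = 1777*(-93) = -165261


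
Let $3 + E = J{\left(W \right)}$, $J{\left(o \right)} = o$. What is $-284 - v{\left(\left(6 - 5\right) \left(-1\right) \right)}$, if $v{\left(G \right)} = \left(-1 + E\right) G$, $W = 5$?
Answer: $-283$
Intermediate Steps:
$E = 2$ ($E = -3 + 5 = 2$)
$v{\left(G \right)} = G$ ($v{\left(G \right)} = \left(-1 + 2\right) G = 1 G = G$)
$-284 - v{\left(\left(6 - 5\right) \left(-1\right) \right)} = -284 - \left(6 - 5\right) \left(-1\right) = -284 - 1 \left(-1\right) = -284 - -1 = -284 + 1 = -283$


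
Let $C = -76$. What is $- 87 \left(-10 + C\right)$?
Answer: $7482$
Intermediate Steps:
$- 87 \left(-10 + C\right) = - 87 \left(-10 - 76\right) = \left(-87\right) \left(-86\right) = 7482$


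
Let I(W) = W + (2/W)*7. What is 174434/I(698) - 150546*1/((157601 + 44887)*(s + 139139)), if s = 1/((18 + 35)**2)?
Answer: 24332754595218096205/97370645173287408 ≈ 249.90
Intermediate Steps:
s = 1/2809 (s = 1/(53**2) = 1/2809 ≈ 0.00035600)
I(W) = W + 14/W
174434/I(698) - 150546*1/((157601 + 44887)*(s + 139139)) = 174434/(698 + 14/698) - 150546*1/((157601 + 44887)*(1/2809 + 139139)) = 174434/(698 + 14*(1/698)) - 150546/(202488*(390841452/2809)) = 174434/(698 + 7/349) - 150546/79140703932576/2809 = 174434/(243609/349) - 150546*2809/79140703932576 = 174434*(349/243609) - 6407329/1199101574736 = 60877466/243609 - 6407329/1199101574736 = 24332754595218096205/97370645173287408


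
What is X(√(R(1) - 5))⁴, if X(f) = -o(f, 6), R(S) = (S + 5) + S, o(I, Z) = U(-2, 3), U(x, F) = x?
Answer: 16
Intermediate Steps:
o(I, Z) = -2
R(S) = 5 + 2*S (R(S) = (5 + S) + S = 5 + 2*S)
X(f) = 2 (X(f) = -1*(-2) = 2)
X(√(R(1) - 5))⁴ = 2⁴ = 16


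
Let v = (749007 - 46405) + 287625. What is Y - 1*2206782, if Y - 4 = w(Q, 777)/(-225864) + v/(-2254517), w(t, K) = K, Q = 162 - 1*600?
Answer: -374574326785753367/169738075896 ≈ -2.2068e+6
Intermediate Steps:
Q = -438 (Q = 162 - 600 = -438)
v = 990227 (v = 702602 + 287625 = 990227)
Y = 603816173305/169738075896 (Y = 4 + (777/(-225864) + 990227/(-2254517)) = 4 + (777*(-1/225864) + 990227*(-1/2254517)) = 4 + (-259/75288 - 990227/2254517) = 4 - 75136130279/169738075896 = 603816173305/169738075896 ≈ 3.5573)
Y - 1*2206782 = 603816173305/169738075896 - 1*2206782 = 603816173305/169738075896 - 2206782 = -374574326785753367/169738075896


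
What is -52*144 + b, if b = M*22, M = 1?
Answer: -7466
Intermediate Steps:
b = 22 (b = 1*22 = 22)
-52*144 + b = -52*144 + 22 = -7488 + 22 = -7466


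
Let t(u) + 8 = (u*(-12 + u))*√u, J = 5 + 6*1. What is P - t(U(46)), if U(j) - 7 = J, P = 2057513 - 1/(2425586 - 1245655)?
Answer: 2427732811050/1179931 - 324*√2 ≈ 2.0571e+6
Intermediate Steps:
P = 2427723371602/1179931 (P = 2057513 - 1/1179931 = 2427723371602/1179931 ≈ 2.0575e+6)
J = 11 (J = 5 + 6 = 11)
U(j) = 18 (U(j) = 7 + 11 = 18)
t(u) = -8 + u^(3/2)*(-12 + u) (t(u) = -8 + (u*(-12 + u))*√u = -8 + u^(3/2)*(-12 + u))
P - t(U(46)) = 2427723371602/1179931 - (-8 + 18^(5/2) - 648*√2) = 2427723371602/1179931 - (-8 + 972*√2 - 648*√2) = 2427723371602/1179931 - (-8 + 324*√2) = 2427723371602/1179931 + (8 - 324*√2) = 2427732811050/1179931 - 324*√2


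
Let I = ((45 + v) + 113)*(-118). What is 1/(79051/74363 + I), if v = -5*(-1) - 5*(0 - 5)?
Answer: -74363/1649589741 ≈ -4.5080e-5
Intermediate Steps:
v = 30 (v = 5 - 5*(-5) = 5 + 25 = 30)
I = -22184 (I = ((45 + 30) + 113)*(-118) = (75 + 113)*(-118) = 188*(-118) = -22184)
1/(79051/74363 + I) = 1/(79051/74363 - 22184) = 1/(-1649589741/74363) = -74363/1649589741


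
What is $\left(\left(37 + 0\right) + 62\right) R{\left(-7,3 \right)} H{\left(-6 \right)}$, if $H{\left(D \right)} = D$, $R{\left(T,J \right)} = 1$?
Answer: $-594$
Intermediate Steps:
$\left(\left(37 + 0\right) + 62\right) R{\left(-7,3 \right)} H{\left(-6 \right)} = \left(\left(37 + 0\right) + 62\right) 1 \left(-6\right) = \left(37 + 62\right) 1 \left(-6\right) = 99 \cdot 1 \left(-6\right) = 99 \left(-6\right) = -594$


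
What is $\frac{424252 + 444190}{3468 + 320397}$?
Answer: $\frac{868442}{323865} \approx 2.6815$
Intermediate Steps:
$\frac{424252 + 444190}{3468 + 320397} = \frac{868442}{323865}$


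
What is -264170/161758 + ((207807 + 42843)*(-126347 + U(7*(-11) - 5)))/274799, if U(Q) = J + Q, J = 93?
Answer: -365880040985645/3175066903 ≈ -1.1524e+5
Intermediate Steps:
U(Q) = 93 + Q
-264170/161758 + ((207807 + 42843)*(-126347 + U(7*(-11) - 5)))/274799 = -264170/161758 + ((207807 + 42843)*(-126347 + (93 + (7*(-11) - 5))))/274799 = -264170*1/161758 + (250650*(-126347 + (93 + (-77 - 5))))*(1/274799) = -132085/80879 + (250650*(-126347 + (93 - 82)))*(1/274799) = -132085/80879 + (250650*(-126347 + 11))*(1/274799) = -132085/80879 + (250650*(-126336))*(1/274799) = -132085/80879 - 31666118400*1/274799 = -132085/80879 - 4523731200/39257 = -365880040985645/3175066903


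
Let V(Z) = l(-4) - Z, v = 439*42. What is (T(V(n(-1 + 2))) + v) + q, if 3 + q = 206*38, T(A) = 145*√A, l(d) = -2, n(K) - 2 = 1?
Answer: 26263 + 145*I*√5 ≈ 26263.0 + 324.23*I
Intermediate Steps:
n(K) = 3 (n(K) = 2 + 1 = 3)
v = 18438
V(Z) = -2 - Z
q = 7825 (q = -3 + 206*38 = -3 + 7828 = 7825)
(T(V(n(-1 + 2))) + v) + q = (145*√(-2 - 1*3) + 18438) + 7825 = (145*√(-2 - 3) + 18438) + 7825 = (145*√(-5) + 18438) + 7825 = (145*(I*√5) + 18438) + 7825 = (145*I*√5 + 18438) + 7825 = (18438 + 145*I*√5) + 7825 = 26263 + 145*I*√5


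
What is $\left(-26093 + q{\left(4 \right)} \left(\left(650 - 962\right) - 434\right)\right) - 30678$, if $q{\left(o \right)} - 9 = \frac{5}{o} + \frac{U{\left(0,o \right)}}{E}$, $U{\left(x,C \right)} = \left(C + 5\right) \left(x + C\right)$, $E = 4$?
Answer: $- \frac{142263}{2} \approx -71132.0$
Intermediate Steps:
$U{\left(x,C \right)} = \left(5 + C\right) \left(C + x\right)$
$q{\left(o \right)} = 9 + \frac{5}{o} + \frac{o^{2}}{4} + \frac{5 o}{4}$ ($q{\left(o \right)} = 9 + \left(\frac{5}{o} + \frac{o^{2} + 5 o + 5 \cdot 0 + o 0}{4}\right) = 9 + \left(\frac{5}{o} + \left(o^{2} + 5 o + 0 + 0\right) \frac{1}{4}\right) = 9 + \left(\frac{5}{o} + \left(o^{2} + 5 o\right) \frac{1}{4}\right) = 9 + \left(\frac{5}{o} + \left(\frac{o^{2}}{4} + \frac{5 o}{4}\right)\right) = 9 + \left(\frac{5}{o} + \frac{o^{2}}{4} + \frac{5 o}{4}\right) = 9 + \frac{5}{o} + \frac{o^{2}}{4} + \frac{5 o}{4}$)
$\left(-26093 + q{\left(4 \right)} \left(\left(650 - 962\right) - 434\right)\right) - 30678 = \left(-26093 + \frac{20 + 4 \left(36 + 4^{2} + 5 \cdot 4\right)}{4 \cdot 4} \left(\left(650 - 962\right) - 434\right)\right) - 30678 = \left(-26093 + \frac{1}{4} \cdot \frac{1}{4} \left(20 + 4 \left(36 + 16 + 20\right)\right) \left(-312 - 434\right)\right) - 30678 = \left(-26093 + \frac{1}{4} \cdot \frac{1}{4} \left(20 + 4 \cdot 72\right) \left(-746\right)\right) - 30678 = \left(-26093 + \frac{1}{4} \cdot \frac{1}{4} \left(20 + 288\right) \left(-746\right)\right) - 30678 = \left(-26093 + \frac{1}{4} \cdot \frac{1}{4} \cdot 308 \left(-746\right)\right) - 30678 = \left(-26093 + \frac{77}{4} \left(-746\right)\right) - 30678 = \left(-26093 - \frac{28721}{2}\right) - 30678 = - \frac{80907}{2} - 30678 = - \frac{142263}{2}$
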